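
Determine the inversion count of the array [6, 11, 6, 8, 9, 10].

Finding inversions in [6, 11, 6, 8, 9, 10]:

(1, 2): arr[1]=11 > arr[2]=6
(1, 3): arr[1]=11 > arr[3]=8
(1, 4): arr[1]=11 > arr[4]=9
(1, 5): arr[1]=11 > arr[5]=10

Total inversions: 4

The array has 4 inversion(s): (1,2), (1,3), (1,4), (1,5). Each pair (i,j) satisfies i < j and arr[i] > arr[j].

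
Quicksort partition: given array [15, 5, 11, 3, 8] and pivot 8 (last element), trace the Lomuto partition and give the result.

Lomuto partition with pivot = 8:

Initial array: [15, 5, 11, 3, 8]

arr[0]=15 > 8: no swap
arr[1]=5 <= 8: swap with position 0, array becomes [5, 15, 11, 3, 8]
arr[2]=11 > 8: no swap
arr[3]=3 <= 8: swap with position 1, array becomes [5, 3, 11, 15, 8]

Place pivot at position 2: [5, 3, 8, 15, 11]
Pivot position: 2

After partitioning with pivot 8, the array becomes [5, 3, 8, 15, 11]. The pivot is placed at index 2. All elements to the left of the pivot are <= 8, and all elements to the right are > 8.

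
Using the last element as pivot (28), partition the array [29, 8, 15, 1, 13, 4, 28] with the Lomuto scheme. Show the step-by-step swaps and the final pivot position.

Lomuto partition with pivot = 28:

Initial array: [29, 8, 15, 1, 13, 4, 28]

arr[0]=29 > 28: no swap
arr[1]=8 <= 28: swap with position 0, array becomes [8, 29, 15, 1, 13, 4, 28]
arr[2]=15 <= 28: swap with position 1, array becomes [8, 15, 29, 1, 13, 4, 28]
arr[3]=1 <= 28: swap with position 2, array becomes [8, 15, 1, 29, 13, 4, 28]
arr[4]=13 <= 28: swap with position 3, array becomes [8, 15, 1, 13, 29, 4, 28]
arr[5]=4 <= 28: swap with position 4, array becomes [8, 15, 1, 13, 4, 29, 28]

Place pivot at position 5: [8, 15, 1, 13, 4, 28, 29]
Pivot position: 5

After partitioning with pivot 28, the array becomes [8, 15, 1, 13, 4, 28, 29]. The pivot is placed at index 5. All elements to the left of the pivot are <= 28, and all elements to the right are > 28.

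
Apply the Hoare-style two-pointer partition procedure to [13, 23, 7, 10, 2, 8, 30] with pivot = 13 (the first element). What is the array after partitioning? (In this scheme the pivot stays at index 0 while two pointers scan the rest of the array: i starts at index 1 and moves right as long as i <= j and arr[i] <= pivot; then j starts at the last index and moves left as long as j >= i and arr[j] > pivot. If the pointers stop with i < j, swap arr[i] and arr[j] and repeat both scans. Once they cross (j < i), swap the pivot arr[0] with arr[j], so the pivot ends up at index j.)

Hoare-style two-pointer partition with pivot = 13:

Initial array: [13, 23, 7, 10, 2, 8, 30]

Pointers start at i = 1, j = 6.
i stops at index 1 (arr[1]=23 > 13), j stops at index 5 (arr[5]=8 <= 13): swap arr[1] and arr[5], array becomes [13, 8, 7, 10, 2, 23, 30]
i ends at 5, j ends at 4: the pointers have crossed (j < i), so scanning stops.

Swap pivot arr[0] with arr[4] to place pivot at position 4: [2, 8, 7, 10, 13, 23, 30]
Pivot position: 4

After partitioning with pivot 13, the array becomes [2, 8, 7, 10, 13, 23, 30]. The pivot is placed at index 4. All elements to the left of the pivot are <= 13, and all elements to the right are > 13.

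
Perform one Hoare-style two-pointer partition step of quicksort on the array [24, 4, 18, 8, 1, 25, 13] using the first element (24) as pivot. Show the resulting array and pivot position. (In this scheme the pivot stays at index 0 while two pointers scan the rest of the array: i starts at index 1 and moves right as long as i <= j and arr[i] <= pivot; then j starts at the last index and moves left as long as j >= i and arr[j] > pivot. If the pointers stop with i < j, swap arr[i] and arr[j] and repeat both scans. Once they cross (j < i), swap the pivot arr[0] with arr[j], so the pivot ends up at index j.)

Hoare-style two-pointer partition with pivot = 24:

Initial array: [24, 4, 18, 8, 1, 25, 13]

Pointers start at i = 1, j = 6.
i stops at index 5 (arr[5]=25 > 24), j stops at index 6 (arr[6]=13 <= 24): swap arr[5] and arr[6], array becomes [24, 4, 18, 8, 1, 13, 25]
i ends at 6, j ends at 5: the pointers have crossed (j < i), so scanning stops.

Swap pivot arr[0] with arr[5] to place pivot at position 5: [13, 4, 18, 8, 1, 24, 25]
Pivot position: 5

After partitioning with pivot 24, the array becomes [13, 4, 18, 8, 1, 24, 25]. The pivot is placed at index 5. All elements to the left of the pivot are <= 24, and all elements to the right are > 24.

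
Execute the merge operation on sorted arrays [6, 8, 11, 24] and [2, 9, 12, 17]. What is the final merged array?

Merging process:

Compare 6 vs 2: take 2 from right. Merged: [2]
Compare 6 vs 9: take 6 from left. Merged: [2, 6]
Compare 8 vs 9: take 8 from left. Merged: [2, 6, 8]
Compare 11 vs 9: take 9 from right. Merged: [2, 6, 8, 9]
Compare 11 vs 12: take 11 from left. Merged: [2, 6, 8, 9, 11]
Compare 24 vs 12: take 12 from right. Merged: [2, 6, 8, 9, 11, 12]
Compare 24 vs 17: take 17 from right. Merged: [2, 6, 8, 9, 11, 12, 17]
Append remaining from left: [24]. Merged: [2, 6, 8, 9, 11, 12, 17, 24]

Final merged array: [2, 6, 8, 9, 11, 12, 17, 24]
Total comparisons: 7

The merged array is [2, 6, 8, 9, 11, 12, 17, 24], requiring 7 comparisons. The merge step runs in O(n) time where n is the total number of elements.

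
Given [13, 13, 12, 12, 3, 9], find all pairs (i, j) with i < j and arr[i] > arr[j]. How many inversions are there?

Finding inversions in [13, 13, 12, 12, 3, 9]:

(0, 2): arr[0]=13 > arr[2]=12
(0, 3): arr[0]=13 > arr[3]=12
(0, 4): arr[0]=13 > arr[4]=3
(0, 5): arr[0]=13 > arr[5]=9
(1, 2): arr[1]=13 > arr[2]=12
(1, 3): arr[1]=13 > arr[3]=12
(1, 4): arr[1]=13 > arr[4]=3
(1, 5): arr[1]=13 > arr[5]=9
(2, 4): arr[2]=12 > arr[4]=3
(2, 5): arr[2]=12 > arr[5]=9
(3, 4): arr[3]=12 > arr[4]=3
(3, 5): arr[3]=12 > arr[5]=9

Total inversions: 12

The array has 12 inversion(s): (0,2), (0,3), (0,4), (0,5), (1,2), (1,3), (1,4), (1,5), (2,4), (2,5), (3,4), (3,5). Each pair (i,j) satisfies i < j and arr[i] > arr[j].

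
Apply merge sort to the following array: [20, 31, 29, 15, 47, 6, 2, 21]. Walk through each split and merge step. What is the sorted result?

Merge sort trace:

Split: [20, 31, 29, 15, 47, 6, 2, 21] -> [20, 31, 29, 15] and [47, 6, 2, 21]
  Split: [20, 31, 29, 15] -> [20, 31] and [29, 15]
    Split: [20, 31] -> [20] and [31]
    Merge: [20] + [31] -> [20, 31]
    Split: [29, 15] -> [29] and [15]
    Merge: [29] + [15] -> [15, 29]
  Merge: [20, 31] + [15, 29] -> [15, 20, 29, 31]
  Split: [47, 6, 2, 21] -> [47, 6] and [2, 21]
    Split: [47, 6] -> [47] and [6]
    Merge: [47] + [6] -> [6, 47]
    Split: [2, 21] -> [2] and [21]
    Merge: [2] + [21] -> [2, 21]
  Merge: [6, 47] + [2, 21] -> [2, 6, 21, 47]
Merge: [15, 20, 29, 31] + [2, 6, 21, 47] -> [2, 6, 15, 20, 21, 29, 31, 47]

Final sorted array: [2, 6, 15, 20, 21, 29, 31, 47]

The merge sort proceeds by recursively splitting the array and merging sorted halves.
After all merges, the sorted array is [2, 6, 15, 20, 21, 29, 31, 47].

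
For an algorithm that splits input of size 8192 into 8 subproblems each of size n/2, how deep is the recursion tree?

For divide and conquer with division factor 2:

Problem sizes at each level:
Level 0: 8192
Level 1: 4096
Level 2: 2048
Level 3: 1024
Level 4: 512
Level 5: 256
Level 6: 128
Level 7: 64
Level 8: 32
Level 9: 16
Level 10: 8
Level 11: 4
Level 12: 2
Level 13: 1

The root is level 0 and the size-1 base case is level 13 (the tree spans levels 0 through 13, i.e. 14 levels counting the root), so the depth is the number of divisions: log_2(8192) = 13

The recursion tree depth is log_2(8192) = 13. At each level, the problem size is divided by 2, so it takes 13 divisions to reduce to a base case of size 1. The algorithm makes 8 recursive calls at each level.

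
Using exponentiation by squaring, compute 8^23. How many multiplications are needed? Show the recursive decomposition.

Computing 8^23 by squaring (build up from 8^1; each line after the first costs one multiplication):

8^1 = 8
8^2 = (8^1)^2 = 8^2 = 64
8^4 = (8^2)^2 = 64^2 = 4096
8^5 = 8 * 8^4 = 8 * 4096 = 32768
8^10 = (8^5)^2 = 32768^2 = 1073741824
8^11 = 8 * 8^10 = 8 * 1073741824 = 8589934592
8^22 = (8^11)^2 = 8589934592^2 = 73786976294838206464
8^23 = 8 * 8^22 = 8 * 73786976294838206464 = 590295810358705651712

Result: 590295810358705651712
Multiplications needed: 7 (7 lines after 8^1)

8^23 = 590295810358705651712. Using exponentiation by squaring, this requires 7 multiplications. The key idea: if the exponent is even, square the half-power; if odd, multiply by the base once.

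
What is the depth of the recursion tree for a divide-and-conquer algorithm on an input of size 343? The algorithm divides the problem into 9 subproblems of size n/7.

For divide and conquer with division factor 7:

Problem sizes at each level:
Level 0: 343
Level 1: 49
Level 2: 7
Level 3: 1

The root is level 0 and the size-1 base case is level 3 (the tree spans levels 0 through 3, i.e. 4 levels counting the root), so the depth is the number of divisions: log_7(343) = 3

The recursion tree depth is log_7(343) = 3. At each level, the problem size is divided by 7, so it takes 3 divisions to reduce to a base case of size 1. The algorithm makes 9 recursive calls at each level.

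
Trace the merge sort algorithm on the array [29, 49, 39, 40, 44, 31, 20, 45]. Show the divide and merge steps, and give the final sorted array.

Merge sort trace:

Split: [29, 49, 39, 40, 44, 31, 20, 45] -> [29, 49, 39, 40] and [44, 31, 20, 45]
  Split: [29, 49, 39, 40] -> [29, 49] and [39, 40]
    Split: [29, 49] -> [29] and [49]
    Merge: [29] + [49] -> [29, 49]
    Split: [39, 40] -> [39] and [40]
    Merge: [39] + [40] -> [39, 40]
  Merge: [29, 49] + [39, 40] -> [29, 39, 40, 49]
  Split: [44, 31, 20, 45] -> [44, 31] and [20, 45]
    Split: [44, 31] -> [44] and [31]
    Merge: [44] + [31] -> [31, 44]
    Split: [20, 45] -> [20] and [45]
    Merge: [20] + [45] -> [20, 45]
  Merge: [31, 44] + [20, 45] -> [20, 31, 44, 45]
Merge: [29, 39, 40, 49] + [20, 31, 44, 45] -> [20, 29, 31, 39, 40, 44, 45, 49]

Final sorted array: [20, 29, 31, 39, 40, 44, 45, 49]

The merge sort proceeds by recursively splitting the array and merging sorted halves.
After all merges, the sorted array is [20, 29, 31, 39, 40, 44, 45, 49].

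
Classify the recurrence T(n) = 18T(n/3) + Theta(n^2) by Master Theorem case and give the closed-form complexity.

Master Theorem for T(n) = 18T(n/3) + O(n^2):

a = 18, b = 3, c = 2
log_b(a) = log_3(18) = 2.6309

Case 1: c = 2 < log_3(18) = 2.6309
T(n) = O(n^(log_3 18))

For T(n) = 18T(n/3) + O(n^2): log_3(18) = 2.6309. This is Case 1 of the Master Theorem (c < log_b(a), work dominated by leaves), giving O(n^(log_3 18)).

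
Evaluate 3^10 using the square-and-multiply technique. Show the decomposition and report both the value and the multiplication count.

Computing 3^10 by squaring (build up from 3^1; each line after the first costs one multiplication):

3^1 = 3
3^2 = (3^1)^2 = 3^2 = 9
3^4 = (3^2)^2 = 9^2 = 81
3^5 = 3 * 3^4 = 3 * 81 = 243
3^10 = (3^5)^2 = 243^2 = 59049

Result: 59049
Multiplications needed: 4 (4 lines after 3^1)

3^10 = 59049. Using exponentiation by squaring, this requires 4 multiplications. The key idea: if the exponent is even, square the half-power; if odd, multiply by the base once.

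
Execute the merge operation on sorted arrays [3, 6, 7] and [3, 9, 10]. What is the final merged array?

Merging process:

Compare 3 vs 3: take 3 from left. Merged: [3]
Compare 6 vs 3: take 3 from right. Merged: [3, 3]
Compare 6 vs 9: take 6 from left. Merged: [3, 3, 6]
Compare 7 vs 9: take 7 from left. Merged: [3, 3, 6, 7]
Append remaining from right: [9, 10]. Merged: [3, 3, 6, 7, 9, 10]

Final merged array: [3, 3, 6, 7, 9, 10]
Total comparisons: 4

The merged array is [3, 3, 6, 7, 9, 10], requiring 4 comparisons. The merge step runs in O(n) time where n is the total number of elements.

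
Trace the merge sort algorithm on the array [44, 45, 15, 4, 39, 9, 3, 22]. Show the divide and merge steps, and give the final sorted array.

Merge sort trace:

Split: [44, 45, 15, 4, 39, 9, 3, 22] -> [44, 45, 15, 4] and [39, 9, 3, 22]
  Split: [44, 45, 15, 4] -> [44, 45] and [15, 4]
    Split: [44, 45] -> [44] and [45]
    Merge: [44] + [45] -> [44, 45]
    Split: [15, 4] -> [15] and [4]
    Merge: [15] + [4] -> [4, 15]
  Merge: [44, 45] + [4, 15] -> [4, 15, 44, 45]
  Split: [39, 9, 3, 22] -> [39, 9] and [3, 22]
    Split: [39, 9] -> [39] and [9]
    Merge: [39] + [9] -> [9, 39]
    Split: [3, 22] -> [3] and [22]
    Merge: [3] + [22] -> [3, 22]
  Merge: [9, 39] + [3, 22] -> [3, 9, 22, 39]
Merge: [4, 15, 44, 45] + [3, 9, 22, 39] -> [3, 4, 9, 15, 22, 39, 44, 45]

Final sorted array: [3, 4, 9, 15, 22, 39, 44, 45]

The merge sort proceeds by recursively splitting the array and merging sorted halves.
After all merges, the sorted array is [3, 4, 9, 15, 22, 39, 44, 45].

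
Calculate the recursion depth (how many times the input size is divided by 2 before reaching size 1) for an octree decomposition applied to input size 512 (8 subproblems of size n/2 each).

For divide and conquer with division factor 2:

Problem sizes at each level:
Level 0: 512
Level 1: 256
Level 2: 128
Level 3: 64
Level 4: 32
Level 5: 16
Level 6: 8
Level 7: 4
Level 8: 2
Level 9: 1

The root is level 0 and the size-1 base case is level 9 (the tree spans levels 0 through 9, i.e. 10 levels counting the root), so the depth is the number of divisions: log_2(512) = 9

The recursion tree depth is log_2(512) = 9. At each level, the problem size is divided by 2, so it takes 9 divisions to reduce to a base case of size 1. The algorithm makes 8 recursive calls at each level.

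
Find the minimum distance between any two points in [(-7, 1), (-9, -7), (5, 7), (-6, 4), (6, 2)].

Computing all pairwise distances among 5 points:

d((-7, 1), (-9, -7)) = 8.2462
d((-7, 1), (5, 7)) = 13.4164
d((-7, 1), (-6, 4)) = 3.1623 <-- minimum
d((-7, 1), (6, 2)) = 13.0384
d((-9, -7), (5, 7)) = 19.799
d((-9, -7), (-6, 4)) = 11.4018
d((-9, -7), (6, 2)) = 17.4929
d((5, 7), (-6, 4)) = 11.4018
d((5, 7), (6, 2)) = 5.099
d((-6, 4), (6, 2)) = 12.1655

Closest pair: (-7, 1) and (-6, 4) with distance 3.1623

The closest pair is (-7, 1) and (-6, 4) with Euclidean distance 3.1623. For 5 points, brute-force pairwise comparison is shown above. For large n, the divide-and-conquer algorithm (sort by x, recurse on halves, check the dividing strip) achieves O(n log n).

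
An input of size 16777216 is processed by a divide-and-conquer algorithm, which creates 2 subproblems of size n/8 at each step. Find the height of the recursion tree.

For divide and conquer with division factor 8:

Problem sizes at each level:
Level 0: 16777216
Level 1: 2097152
Level 2: 262144
Level 3: 32768
Level 4: 4096
Level 5: 512
Level 6: 64
Level 7: 8
Level 8: 1

The root is level 0 and the size-1 base case is level 8 (the tree spans levels 0 through 8, i.e. 9 levels counting the root), so the depth is the number of divisions: log_8(16777216) = 8

The recursion tree depth is log_8(16777216) = 8. At each level, the problem size is divided by 8, so it takes 8 divisions to reduce to a base case of size 1. The algorithm makes 2 recursive calls at each level.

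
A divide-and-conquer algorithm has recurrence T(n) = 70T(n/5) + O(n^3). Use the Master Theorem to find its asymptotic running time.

Master Theorem for T(n) = 70T(n/5) + O(n^3):

a = 70, b = 5, c = 3
log_b(a) = log_5(70) = 2.6397

Case 3: c = 3 > log_5(70) = 2.6397
T(n) = O(n^3) = O(n^3)

For T(n) = 70T(n/5) + O(n^3): log_5(70) = 2.6397. This is Case 3 of the Master Theorem (c > log_b(a), work dominated by root), giving O(n^3).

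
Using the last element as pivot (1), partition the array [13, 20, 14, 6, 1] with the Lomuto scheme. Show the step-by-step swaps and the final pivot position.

Lomuto partition with pivot = 1:

Initial array: [13, 20, 14, 6, 1]

arr[0]=13 > 1: no swap
arr[1]=20 > 1: no swap
arr[2]=14 > 1: no swap
arr[3]=6 > 1: no swap

Place pivot at position 0: [1, 20, 14, 6, 13]
Pivot position: 0

After partitioning with pivot 1, the array becomes [1, 20, 14, 6, 13]. The pivot is placed at index 0. All elements to the left of the pivot are <= 1, and all elements to the right are > 1.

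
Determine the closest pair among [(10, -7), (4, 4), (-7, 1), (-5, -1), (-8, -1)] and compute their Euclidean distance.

Computing all pairwise distances among 5 points:

d((10, -7), (4, 4)) = 12.53
d((10, -7), (-7, 1)) = 18.7883
d((10, -7), (-5, -1)) = 16.1555
d((10, -7), (-8, -1)) = 18.9737
d((4, 4), (-7, 1)) = 11.4018
d((4, 4), (-5, -1)) = 10.2956
d((4, 4), (-8, -1)) = 13.0
d((-7, 1), (-5, -1)) = 2.8284
d((-7, 1), (-8, -1)) = 2.2361 <-- minimum
d((-5, -1), (-8, -1)) = 3.0

Closest pair: (-7, 1) and (-8, -1) with distance 2.2361

The closest pair is (-7, 1) and (-8, -1) with Euclidean distance 2.2361. For 5 points, brute-force pairwise comparison is shown above. For large n, the divide-and-conquer algorithm (sort by x, recurse on halves, check the dividing strip) achieves O(n log n).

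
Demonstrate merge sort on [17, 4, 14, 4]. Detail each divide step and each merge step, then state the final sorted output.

Merge sort trace:

Split: [17, 4, 14, 4] -> [17, 4] and [14, 4]
  Split: [17, 4] -> [17] and [4]
  Merge: [17] + [4] -> [4, 17]
  Split: [14, 4] -> [14] and [4]
  Merge: [14] + [4] -> [4, 14]
Merge: [4, 17] + [4, 14] -> [4, 4, 14, 17]

Final sorted array: [4, 4, 14, 17]

The merge sort proceeds by recursively splitting the array and merging sorted halves.
After all merges, the sorted array is [4, 4, 14, 17].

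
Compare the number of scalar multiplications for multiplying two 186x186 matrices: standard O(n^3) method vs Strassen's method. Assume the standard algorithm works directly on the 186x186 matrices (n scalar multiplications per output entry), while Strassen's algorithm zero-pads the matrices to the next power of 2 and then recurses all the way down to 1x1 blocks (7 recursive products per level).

Matrix multiplication for 186x186 matrices:

Strassen's algorithm requires power-of-2 dimensions. Pad 186x186 to 256x256 (next power of 2).

Standard algorithm: 186^3 = 6434856 multiplications
Strassen's algorithm: 7^(log2(256)) = 7^8 = 5764801 multiplications
Savings: 6434856 - 5764801 = 670055 multiplications

Standard: 6434856 multiplications (186^3). Strassen: 5764801 multiplications (7^8, after padding to 256x256). Strassen reduces 8 recursive multiplications to 7 at each level.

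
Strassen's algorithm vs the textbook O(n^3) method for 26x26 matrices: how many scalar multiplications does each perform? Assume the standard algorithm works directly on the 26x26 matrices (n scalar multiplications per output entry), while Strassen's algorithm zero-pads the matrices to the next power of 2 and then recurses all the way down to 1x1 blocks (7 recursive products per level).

Matrix multiplication for 26x26 matrices:

Strassen's algorithm requires power-of-2 dimensions. Pad 26x26 to 32x32 (next power of 2).

Standard algorithm: 26^3 = 17576 multiplications
Strassen's algorithm: 7^(log2(32)) = 7^5 = 16807 multiplications
Savings: 17576 - 16807 = 769 multiplications

Standard: 17576 multiplications (26^3). Strassen: 16807 multiplications (7^5, after padding to 32x32). Strassen reduces 8 recursive multiplications to 7 at each level.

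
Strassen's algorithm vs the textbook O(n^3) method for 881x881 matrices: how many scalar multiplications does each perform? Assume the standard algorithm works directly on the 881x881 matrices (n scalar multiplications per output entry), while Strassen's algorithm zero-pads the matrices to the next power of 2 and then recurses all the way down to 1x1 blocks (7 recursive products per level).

Matrix multiplication for 881x881 matrices:

Strassen's algorithm requires power-of-2 dimensions. Pad 881x881 to 1024x1024 (next power of 2).

Standard algorithm: 881^3 = 683797841 multiplications
Strassen's algorithm: 7^(log2(1024)) = 7^10 = 282475249 multiplications
Savings: 683797841 - 282475249 = 401322592 multiplications

Standard: 683797841 multiplications (881^3). Strassen: 282475249 multiplications (7^10, after padding to 1024x1024). Strassen reduces 8 recursive multiplications to 7 at each level.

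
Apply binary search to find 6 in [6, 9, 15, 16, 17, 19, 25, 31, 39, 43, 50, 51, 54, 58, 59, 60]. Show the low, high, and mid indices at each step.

Binary search for 6 in [6, 9, 15, 16, 17, 19, 25, 31, 39, 43, 50, 51, 54, 58, 59, 60]:

lo=0, hi=15, mid=7, arr[mid]=31 -> 31 > 6, search left half
lo=0, hi=6, mid=3, arr[mid]=16 -> 16 > 6, search left half
lo=0, hi=2, mid=1, arr[mid]=9 -> 9 > 6, search left half
lo=0, hi=0, mid=0, arr[mid]=6 -> Found target at index 0!

Binary search finds 6 at index 0 after 4 comparisons. The search repeatedly halves the search space by comparing with the middle element.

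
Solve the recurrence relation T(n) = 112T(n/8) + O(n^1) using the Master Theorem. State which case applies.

Master Theorem for T(n) = 112T(n/8) + O(n^1):

a = 112, b = 8, c = 1
log_b(a) = log_8(112) = 2.2691

Case 1: c = 1 < log_8(112) = 2.2691
T(n) = O(n^(log_8 112))

For T(n) = 112T(n/8) + O(n^1): log_8(112) = 2.2691. This is Case 1 of the Master Theorem (c < log_b(a), work dominated by leaves), giving O(n^(log_8 112)).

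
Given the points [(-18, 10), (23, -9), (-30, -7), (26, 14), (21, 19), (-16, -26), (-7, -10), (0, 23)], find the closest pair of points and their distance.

Computing all pairwise distances among 8 points:

d((-18, 10), (23, -9)) = 45.1885
d((-18, 10), (-30, -7)) = 20.8087
d((-18, 10), (26, 14)) = 44.1814
d((-18, 10), (21, 19)) = 40.025
d((-18, 10), (-16, -26)) = 36.0555
d((-18, 10), (-7, -10)) = 22.8254
d((-18, 10), (0, 23)) = 22.2036
d((23, -9), (-30, -7)) = 53.0377
d((23, -9), (26, 14)) = 23.1948
d((23, -9), (21, 19)) = 28.0713
d((23, -9), (-16, -26)) = 42.5441
d((23, -9), (-7, -10)) = 30.0167
d((23, -9), (0, 23)) = 39.4081
d((-30, -7), (26, 14)) = 59.808
d((-30, -7), (21, 19)) = 57.2451
d((-30, -7), (-16, -26)) = 23.6008
d((-30, -7), (-7, -10)) = 23.1948
d((-30, -7), (0, 23)) = 42.4264
d((26, 14), (21, 19)) = 7.0711 <-- minimum
d((26, 14), (-16, -26)) = 58.0
d((26, 14), (-7, -10)) = 40.8044
d((26, 14), (0, 23)) = 27.5136
d((21, 19), (-16, -26)) = 58.258
d((21, 19), (-7, -10)) = 40.3113
d((21, 19), (0, 23)) = 21.3776
d((-16, -26), (-7, -10)) = 18.3576
d((-16, -26), (0, 23)) = 51.5461
d((-7, -10), (0, 23)) = 33.7343

Closest pair: (26, 14) and (21, 19) with distance 7.0711

The closest pair is (26, 14) and (21, 19) with Euclidean distance 7.0711. For 8 points, brute-force pairwise comparison is shown above. For large n, the divide-and-conquer algorithm (sort by x, recurse on halves, check the dividing strip) achieves O(n log n).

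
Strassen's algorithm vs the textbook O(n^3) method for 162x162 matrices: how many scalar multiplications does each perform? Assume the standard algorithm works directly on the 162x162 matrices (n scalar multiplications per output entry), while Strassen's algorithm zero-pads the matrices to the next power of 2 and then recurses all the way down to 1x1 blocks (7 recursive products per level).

Matrix multiplication for 162x162 matrices:

Strassen's algorithm requires power-of-2 dimensions. Pad 162x162 to 256x256 (next power of 2).

Standard algorithm: 162^3 = 4251528 multiplications
Strassen's algorithm: 7^(log2(256)) = 7^8 = 5764801 multiplications
Difference: 4251528 - 5764801 = -1513273 (Strassen uses MORE here due to padding overhead — for small or just-over-power-of-2 n, padding can outweigh the per-level savings)

Standard: 4251528 multiplications (162^3). Strassen: 5764801 multiplications (7^8, after padding to 256x256). Strassen reduces 8 recursive multiplications to 7 at each level.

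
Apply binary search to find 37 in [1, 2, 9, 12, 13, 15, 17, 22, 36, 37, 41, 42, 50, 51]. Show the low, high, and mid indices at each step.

Binary search for 37 in [1, 2, 9, 12, 13, 15, 17, 22, 36, 37, 41, 42, 50, 51]:

lo=0, hi=13, mid=6, arr[mid]=17 -> 17 < 37, search right half
lo=7, hi=13, mid=10, arr[mid]=41 -> 41 > 37, search left half
lo=7, hi=9, mid=8, arr[mid]=36 -> 36 < 37, search right half
lo=9, hi=9, mid=9, arr[mid]=37 -> Found target at index 9!

Binary search finds 37 at index 9 after 4 comparisons. The search repeatedly halves the search space by comparing with the middle element.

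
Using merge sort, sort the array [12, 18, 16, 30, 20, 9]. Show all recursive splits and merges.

Merge sort trace:

Split: [12, 18, 16, 30, 20, 9] -> [12, 18, 16] and [30, 20, 9]
  Split: [12, 18, 16] -> [12] and [18, 16]
    Split: [18, 16] -> [18] and [16]
    Merge: [18] + [16] -> [16, 18]
  Merge: [12] + [16, 18] -> [12, 16, 18]
  Split: [30, 20, 9] -> [30] and [20, 9]
    Split: [20, 9] -> [20] and [9]
    Merge: [20] + [9] -> [9, 20]
  Merge: [30] + [9, 20] -> [9, 20, 30]
Merge: [12, 16, 18] + [9, 20, 30] -> [9, 12, 16, 18, 20, 30]

Final sorted array: [9, 12, 16, 18, 20, 30]

The merge sort proceeds by recursively splitting the array and merging sorted halves.
After all merges, the sorted array is [9, 12, 16, 18, 20, 30].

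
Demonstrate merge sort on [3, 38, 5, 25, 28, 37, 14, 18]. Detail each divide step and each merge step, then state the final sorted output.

Merge sort trace:

Split: [3, 38, 5, 25, 28, 37, 14, 18] -> [3, 38, 5, 25] and [28, 37, 14, 18]
  Split: [3, 38, 5, 25] -> [3, 38] and [5, 25]
    Split: [3, 38] -> [3] and [38]
    Merge: [3] + [38] -> [3, 38]
    Split: [5, 25] -> [5] and [25]
    Merge: [5] + [25] -> [5, 25]
  Merge: [3, 38] + [5, 25] -> [3, 5, 25, 38]
  Split: [28, 37, 14, 18] -> [28, 37] and [14, 18]
    Split: [28, 37] -> [28] and [37]
    Merge: [28] + [37] -> [28, 37]
    Split: [14, 18] -> [14] and [18]
    Merge: [14] + [18] -> [14, 18]
  Merge: [28, 37] + [14, 18] -> [14, 18, 28, 37]
Merge: [3, 5, 25, 38] + [14, 18, 28, 37] -> [3, 5, 14, 18, 25, 28, 37, 38]

Final sorted array: [3, 5, 14, 18, 25, 28, 37, 38]

The merge sort proceeds by recursively splitting the array and merging sorted halves.
After all merges, the sorted array is [3, 5, 14, 18, 25, 28, 37, 38].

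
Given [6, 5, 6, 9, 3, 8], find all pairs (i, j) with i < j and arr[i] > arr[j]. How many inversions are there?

Finding inversions in [6, 5, 6, 9, 3, 8]:

(0, 1): arr[0]=6 > arr[1]=5
(0, 4): arr[0]=6 > arr[4]=3
(1, 4): arr[1]=5 > arr[4]=3
(2, 4): arr[2]=6 > arr[4]=3
(3, 4): arr[3]=9 > arr[4]=3
(3, 5): arr[3]=9 > arr[5]=8

Total inversions: 6

The array has 6 inversion(s): (0,1), (0,4), (1,4), (2,4), (3,4), (3,5). Each pair (i,j) satisfies i < j and arr[i] > arr[j].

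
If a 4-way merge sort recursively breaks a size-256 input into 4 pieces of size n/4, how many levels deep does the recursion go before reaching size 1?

For divide and conquer with division factor 4:

Problem sizes at each level:
Level 0: 256
Level 1: 64
Level 2: 16
Level 3: 4
Level 4: 1

The root is level 0 and the size-1 base case is level 4 (the tree spans levels 0 through 4, i.e. 5 levels counting the root), so the depth is the number of divisions: log_4(256) = 4

The recursion tree depth is log_4(256) = 4. At each level, the problem size is divided by 4, so it takes 4 divisions to reduce to a base case of size 1. The algorithm makes 4 recursive calls at each level.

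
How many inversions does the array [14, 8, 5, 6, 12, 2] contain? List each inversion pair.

Finding inversions in [14, 8, 5, 6, 12, 2]:

(0, 1): arr[0]=14 > arr[1]=8
(0, 2): arr[0]=14 > arr[2]=5
(0, 3): arr[0]=14 > arr[3]=6
(0, 4): arr[0]=14 > arr[4]=12
(0, 5): arr[0]=14 > arr[5]=2
(1, 2): arr[1]=8 > arr[2]=5
(1, 3): arr[1]=8 > arr[3]=6
(1, 5): arr[1]=8 > arr[5]=2
(2, 5): arr[2]=5 > arr[5]=2
(3, 5): arr[3]=6 > arr[5]=2
(4, 5): arr[4]=12 > arr[5]=2

Total inversions: 11

The array has 11 inversion(s): (0,1), (0,2), (0,3), (0,4), (0,5), (1,2), (1,3), (1,5), (2,5), (3,5), (4,5). Each pair (i,j) satisfies i < j and arr[i] > arr[j].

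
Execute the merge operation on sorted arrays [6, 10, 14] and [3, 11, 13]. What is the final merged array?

Merging process:

Compare 6 vs 3: take 3 from right. Merged: [3]
Compare 6 vs 11: take 6 from left. Merged: [3, 6]
Compare 10 vs 11: take 10 from left. Merged: [3, 6, 10]
Compare 14 vs 11: take 11 from right. Merged: [3, 6, 10, 11]
Compare 14 vs 13: take 13 from right. Merged: [3, 6, 10, 11, 13]
Append remaining from left: [14]. Merged: [3, 6, 10, 11, 13, 14]

Final merged array: [3, 6, 10, 11, 13, 14]
Total comparisons: 5

The merged array is [3, 6, 10, 11, 13, 14], requiring 5 comparisons. The merge step runs in O(n) time where n is the total number of elements.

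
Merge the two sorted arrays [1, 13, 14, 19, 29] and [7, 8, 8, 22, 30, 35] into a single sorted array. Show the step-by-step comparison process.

Merging process:

Compare 1 vs 7: take 1 from left. Merged: [1]
Compare 13 vs 7: take 7 from right. Merged: [1, 7]
Compare 13 vs 8: take 8 from right. Merged: [1, 7, 8]
Compare 13 vs 8: take 8 from right. Merged: [1, 7, 8, 8]
Compare 13 vs 22: take 13 from left. Merged: [1, 7, 8, 8, 13]
Compare 14 vs 22: take 14 from left. Merged: [1, 7, 8, 8, 13, 14]
Compare 19 vs 22: take 19 from left. Merged: [1, 7, 8, 8, 13, 14, 19]
Compare 29 vs 22: take 22 from right. Merged: [1, 7, 8, 8, 13, 14, 19, 22]
Compare 29 vs 30: take 29 from left. Merged: [1, 7, 8, 8, 13, 14, 19, 22, 29]
Append remaining from right: [30, 35]. Merged: [1, 7, 8, 8, 13, 14, 19, 22, 29, 30, 35]

Final merged array: [1, 7, 8, 8, 13, 14, 19, 22, 29, 30, 35]
Total comparisons: 9

The merged array is [1, 7, 8, 8, 13, 14, 19, 22, 29, 30, 35], requiring 9 comparisons. The merge step runs in O(n) time where n is the total number of elements.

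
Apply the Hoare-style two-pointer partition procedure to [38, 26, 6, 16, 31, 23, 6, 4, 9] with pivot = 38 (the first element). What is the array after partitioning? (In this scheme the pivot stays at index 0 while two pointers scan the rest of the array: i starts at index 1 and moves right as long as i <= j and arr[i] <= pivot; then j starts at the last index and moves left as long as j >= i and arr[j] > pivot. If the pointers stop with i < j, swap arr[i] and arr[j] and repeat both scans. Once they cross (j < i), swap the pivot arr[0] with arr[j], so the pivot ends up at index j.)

Hoare-style two-pointer partition with pivot = 38:

Initial array: [38, 26, 6, 16, 31, 23, 6, 4, 9]

Pointers start at i = 1, j = 8.
i ends at 9, j ends at 8: the pointers have crossed (j < i), so scanning stops.

Swap pivot arr[0] with arr[8] to place pivot at position 8: [9, 26, 6, 16, 31, 23, 6, 4, 38]
Pivot position: 8

After partitioning with pivot 38, the array becomes [9, 26, 6, 16, 31, 23, 6, 4, 38]. The pivot is placed at index 8. All elements to the left of the pivot are <= 38, and all elements to the right are > 38.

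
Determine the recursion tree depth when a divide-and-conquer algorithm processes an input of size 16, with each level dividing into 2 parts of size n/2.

For divide and conquer with division factor 2:

Problem sizes at each level:
Level 0: 16
Level 1: 8
Level 2: 4
Level 3: 2
Level 4: 1

The root is level 0 and the size-1 base case is level 4 (the tree spans levels 0 through 4, i.e. 5 levels counting the root), so the depth is the number of divisions: log_2(16) = 4

The recursion tree depth is log_2(16) = 4. At each level, the problem size is divided by 2, so it takes 4 divisions to reduce to a base case of size 1. The algorithm makes 2 recursive calls at each level.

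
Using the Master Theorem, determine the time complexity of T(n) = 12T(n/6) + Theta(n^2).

Master Theorem for T(n) = 12T(n/6) + O(n^2):

a = 12, b = 6, c = 2
log_b(a) = log_6(12) = 1.3869

Case 3: c = 2 > log_6(12) = 1.3869
T(n) = O(n^2) = O(n^2)

For T(n) = 12T(n/6) + O(n^2): log_6(12) = 1.3869. This is Case 3 of the Master Theorem (c > log_b(a), work dominated by root), giving O(n^2).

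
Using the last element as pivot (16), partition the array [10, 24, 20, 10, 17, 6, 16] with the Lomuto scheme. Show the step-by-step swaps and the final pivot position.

Lomuto partition with pivot = 16:

Initial array: [10, 24, 20, 10, 17, 6, 16]

arr[0]=10 <= 16: swap with position 0, array becomes [10, 24, 20, 10, 17, 6, 16]
arr[1]=24 > 16: no swap
arr[2]=20 > 16: no swap
arr[3]=10 <= 16: swap with position 1, array becomes [10, 10, 20, 24, 17, 6, 16]
arr[4]=17 > 16: no swap
arr[5]=6 <= 16: swap with position 2, array becomes [10, 10, 6, 24, 17, 20, 16]

Place pivot at position 3: [10, 10, 6, 16, 17, 20, 24]
Pivot position: 3

After partitioning with pivot 16, the array becomes [10, 10, 6, 16, 17, 20, 24]. The pivot is placed at index 3. All elements to the left of the pivot are <= 16, and all elements to the right are > 16.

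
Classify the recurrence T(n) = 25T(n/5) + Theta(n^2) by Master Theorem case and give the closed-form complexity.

Master Theorem for T(n) = 25T(n/5) + O(n^2):

a = 25, b = 5, c = 2
log_b(a) = log_5(25) = 2.0000

Case 2: c = 2 = log_5(25) = 2.0000
T(n) = O(n^2 log n) = O(n^2 log n)

For T(n) = 25T(n/5) + O(n^2): log_5(25) = 2.0000. This is Case 2 of the Master Theorem (c = log_b(a), equal work at all levels), giving O(n^2 log n).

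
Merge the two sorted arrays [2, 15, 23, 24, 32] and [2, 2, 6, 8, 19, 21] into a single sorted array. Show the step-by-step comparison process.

Merging process:

Compare 2 vs 2: take 2 from left. Merged: [2]
Compare 15 vs 2: take 2 from right. Merged: [2, 2]
Compare 15 vs 2: take 2 from right. Merged: [2, 2, 2]
Compare 15 vs 6: take 6 from right. Merged: [2, 2, 2, 6]
Compare 15 vs 8: take 8 from right. Merged: [2, 2, 2, 6, 8]
Compare 15 vs 19: take 15 from left. Merged: [2, 2, 2, 6, 8, 15]
Compare 23 vs 19: take 19 from right. Merged: [2, 2, 2, 6, 8, 15, 19]
Compare 23 vs 21: take 21 from right. Merged: [2, 2, 2, 6, 8, 15, 19, 21]
Append remaining from left: [23, 24, 32]. Merged: [2, 2, 2, 6, 8, 15, 19, 21, 23, 24, 32]

Final merged array: [2, 2, 2, 6, 8, 15, 19, 21, 23, 24, 32]
Total comparisons: 8

The merged array is [2, 2, 2, 6, 8, 15, 19, 21, 23, 24, 32], requiring 8 comparisons. The merge step runs in O(n) time where n is the total number of elements.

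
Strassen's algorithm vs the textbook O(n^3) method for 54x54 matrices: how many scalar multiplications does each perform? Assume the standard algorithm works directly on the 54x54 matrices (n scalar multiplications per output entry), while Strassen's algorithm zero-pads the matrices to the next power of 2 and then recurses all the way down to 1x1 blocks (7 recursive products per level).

Matrix multiplication for 54x54 matrices:

Strassen's algorithm requires power-of-2 dimensions. Pad 54x54 to 64x64 (next power of 2).

Standard algorithm: 54^3 = 157464 multiplications
Strassen's algorithm: 7^(log2(64)) = 7^6 = 117649 multiplications
Savings: 157464 - 117649 = 39815 multiplications

Standard: 157464 multiplications (54^3). Strassen: 117649 multiplications (7^6, after padding to 64x64). Strassen reduces 8 recursive multiplications to 7 at each level.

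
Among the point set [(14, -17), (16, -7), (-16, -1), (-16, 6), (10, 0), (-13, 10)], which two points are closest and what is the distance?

Computing all pairwise distances among 6 points:

d((14, -17), (16, -7)) = 10.198
d((14, -17), (-16, -1)) = 34.0
d((14, -17), (-16, 6)) = 37.8021
d((14, -17), (10, 0)) = 17.4642
d((14, -17), (-13, 10)) = 38.1838
d((16, -7), (-16, -1)) = 32.5576
d((16, -7), (-16, 6)) = 34.5398
d((16, -7), (10, 0)) = 9.2195
d((16, -7), (-13, 10)) = 33.6155
d((-16, -1), (-16, 6)) = 7.0
d((-16, -1), (10, 0)) = 26.0192
d((-16, -1), (-13, 10)) = 11.4018
d((-16, 6), (10, 0)) = 26.6833
d((-16, 6), (-13, 10)) = 5.0 <-- minimum
d((10, 0), (-13, 10)) = 25.0799

Closest pair: (-16, 6) and (-13, 10) with distance 5.0

The closest pair is (-16, 6) and (-13, 10) with Euclidean distance 5.0. For 6 points, brute-force pairwise comparison is shown above. For large n, the divide-and-conquer algorithm (sort by x, recurse on halves, check the dividing strip) achieves O(n log n).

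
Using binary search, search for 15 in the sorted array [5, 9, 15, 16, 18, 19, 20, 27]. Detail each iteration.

Binary search for 15 in [5, 9, 15, 16, 18, 19, 20, 27]:

lo=0, hi=7, mid=3, arr[mid]=16 -> 16 > 15, search left half
lo=0, hi=2, mid=1, arr[mid]=9 -> 9 < 15, search right half
lo=2, hi=2, mid=2, arr[mid]=15 -> Found target at index 2!

Binary search finds 15 at index 2 after 3 comparisons. The search repeatedly halves the search space by comparing with the middle element.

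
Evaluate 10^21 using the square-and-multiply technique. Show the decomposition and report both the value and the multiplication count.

Computing 10^21 by squaring (build up from 10^1; each line after the first costs one multiplication):

10^1 = 10
10^2 = (10^1)^2 = 10^2 = 100
10^4 = (10^2)^2 = 100^2 = 10000
10^5 = 10 * 10^4 = 10 * 10000 = 100000
10^10 = (10^5)^2 = 100000^2 = 10000000000
10^20 = (10^10)^2 = 10000000000^2 = 100000000000000000000
10^21 = 10 * 10^20 = 10 * 100000000000000000000 = 1000000000000000000000

Result: 1000000000000000000000
Multiplications needed: 6 (6 lines after 10^1)

10^21 = 1000000000000000000000. Using exponentiation by squaring, this requires 6 multiplications. The key idea: if the exponent is even, square the half-power; if odd, multiply by the base once.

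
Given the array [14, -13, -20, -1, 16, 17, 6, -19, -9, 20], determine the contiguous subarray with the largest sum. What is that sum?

Using Kadane's algorithm on [14, -13, -20, -1, 16, 17, 6, -19, -9, 20]:

Scanning through the array:
Position 1 (value -13): max_ending_here = 1, max_so_far = 14
Position 2 (value -20): max_ending_here = -19, max_so_far = 14
Position 3 (value -1): max_ending_here = -1, max_so_far = 14
Position 4 (value 16): max_ending_here = 16, max_so_far = 16
Position 5 (value 17): max_ending_here = 33, max_so_far = 33
Position 6 (value 6): max_ending_here = 39, max_so_far = 39
Position 7 (value -19): max_ending_here = 20, max_so_far = 39
Position 8 (value -9): max_ending_here = 11, max_so_far = 39
Position 9 (value 20): max_ending_here = 31, max_so_far = 39

Maximum subarray: [16, 17, 6]
Maximum sum: 39

The maximum subarray is [16, 17, 6] with sum 39. This subarray runs from index 4 to index 6.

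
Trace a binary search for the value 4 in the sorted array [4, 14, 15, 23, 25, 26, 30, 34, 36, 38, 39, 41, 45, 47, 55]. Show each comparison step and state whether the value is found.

Binary search for 4 in [4, 14, 15, 23, 25, 26, 30, 34, 36, 38, 39, 41, 45, 47, 55]:

lo=0, hi=14, mid=7, arr[mid]=34 -> 34 > 4, search left half
lo=0, hi=6, mid=3, arr[mid]=23 -> 23 > 4, search left half
lo=0, hi=2, mid=1, arr[mid]=14 -> 14 > 4, search left half
lo=0, hi=0, mid=0, arr[mid]=4 -> Found target at index 0!

Binary search finds 4 at index 0 after 4 comparisons. The search repeatedly halves the search space by comparing with the middle element.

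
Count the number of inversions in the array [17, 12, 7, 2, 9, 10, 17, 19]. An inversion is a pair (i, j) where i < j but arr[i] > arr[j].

Finding inversions in [17, 12, 7, 2, 9, 10, 17, 19]:

(0, 1): arr[0]=17 > arr[1]=12
(0, 2): arr[0]=17 > arr[2]=7
(0, 3): arr[0]=17 > arr[3]=2
(0, 4): arr[0]=17 > arr[4]=9
(0, 5): arr[0]=17 > arr[5]=10
(1, 2): arr[1]=12 > arr[2]=7
(1, 3): arr[1]=12 > arr[3]=2
(1, 4): arr[1]=12 > arr[4]=9
(1, 5): arr[1]=12 > arr[5]=10
(2, 3): arr[2]=7 > arr[3]=2

Total inversions: 10

The array has 10 inversion(s): (0,1), (0,2), (0,3), (0,4), (0,5), (1,2), (1,3), (1,4), (1,5), (2,3). Each pair (i,j) satisfies i < j and arr[i] > arr[j].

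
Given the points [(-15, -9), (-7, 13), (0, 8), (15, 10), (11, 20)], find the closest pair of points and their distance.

Computing all pairwise distances among 5 points:

d((-15, -9), (-7, 13)) = 23.4094
d((-15, -9), (0, 8)) = 22.6716
d((-15, -9), (15, 10)) = 35.5106
d((-15, -9), (11, 20)) = 38.9487
d((-7, 13), (0, 8)) = 8.6023 <-- minimum
d((-7, 13), (15, 10)) = 22.2036
d((-7, 13), (11, 20)) = 19.3132
d((0, 8), (15, 10)) = 15.1327
d((0, 8), (11, 20)) = 16.2788
d((15, 10), (11, 20)) = 10.7703

Closest pair: (-7, 13) and (0, 8) with distance 8.6023

The closest pair is (-7, 13) and (0, 8) with Euclidean distance 8.6023. For 5 points, brute-force pairwise comparison is shown above. For large n, the divide-and-conquer algorithm (sort by x, recurse on halves, check the dividing strip) achieves O(n log n).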